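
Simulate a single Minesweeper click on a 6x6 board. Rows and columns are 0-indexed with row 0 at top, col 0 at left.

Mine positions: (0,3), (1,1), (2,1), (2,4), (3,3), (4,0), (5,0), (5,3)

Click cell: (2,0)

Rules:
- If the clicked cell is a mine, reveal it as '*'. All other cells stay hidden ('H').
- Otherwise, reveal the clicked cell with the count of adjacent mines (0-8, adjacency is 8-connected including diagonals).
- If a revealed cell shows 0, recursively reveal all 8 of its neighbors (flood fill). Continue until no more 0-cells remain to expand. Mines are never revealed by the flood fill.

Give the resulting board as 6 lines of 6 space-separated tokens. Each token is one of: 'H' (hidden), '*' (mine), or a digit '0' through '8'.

H H H H H H
H H H H H H
2 H H H H H
H H H H H H
H H H H H H
H H H H H H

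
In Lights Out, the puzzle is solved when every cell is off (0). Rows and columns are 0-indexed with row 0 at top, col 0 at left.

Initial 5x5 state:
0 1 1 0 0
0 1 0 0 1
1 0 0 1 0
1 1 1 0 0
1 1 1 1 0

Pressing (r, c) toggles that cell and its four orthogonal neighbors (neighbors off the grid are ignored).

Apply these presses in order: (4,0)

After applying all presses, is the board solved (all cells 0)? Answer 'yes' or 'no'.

Answer: no

Derivation:
After press 1 at (4,0):
0 1 1 0 0
0 1 0 0 1
1 0 0 1 0
0 1 1 0 0
0 0 1 1 0

Lights still on: 10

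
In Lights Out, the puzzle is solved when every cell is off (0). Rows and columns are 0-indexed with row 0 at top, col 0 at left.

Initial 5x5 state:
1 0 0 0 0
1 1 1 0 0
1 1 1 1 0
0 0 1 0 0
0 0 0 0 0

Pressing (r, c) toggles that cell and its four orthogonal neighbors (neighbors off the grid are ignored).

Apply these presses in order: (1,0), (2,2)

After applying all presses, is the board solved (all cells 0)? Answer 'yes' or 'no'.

After press 1 at (1,0):
0 0 0 0 0
0 0 1 0 0
0 1 1 1 0
0 0 1 0 0
0 0 0 0 0

After press 2 at (2,2):
0 0 0 0 0
0 0 0 0 0
0 0 0 0 0
0 0 0 0 0
0 0 0 0 0

Lights still on: 0

Answer: yes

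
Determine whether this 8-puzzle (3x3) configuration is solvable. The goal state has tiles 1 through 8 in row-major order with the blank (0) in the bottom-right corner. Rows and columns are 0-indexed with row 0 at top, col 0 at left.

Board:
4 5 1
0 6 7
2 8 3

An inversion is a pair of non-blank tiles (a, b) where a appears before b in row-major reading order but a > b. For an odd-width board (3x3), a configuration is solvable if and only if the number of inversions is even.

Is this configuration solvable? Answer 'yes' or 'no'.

Inversions (pairs i<j in row-major order where tile[i] > tile[j] > 0): 11
11 is odd, so the puzzle is not solvable.

Answer: no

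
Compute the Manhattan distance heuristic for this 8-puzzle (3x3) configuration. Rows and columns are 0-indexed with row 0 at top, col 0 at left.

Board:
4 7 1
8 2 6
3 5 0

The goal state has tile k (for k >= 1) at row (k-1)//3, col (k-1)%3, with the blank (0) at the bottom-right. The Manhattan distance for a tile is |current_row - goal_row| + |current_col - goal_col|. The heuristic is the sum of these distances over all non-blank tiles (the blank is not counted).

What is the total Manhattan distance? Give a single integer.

Answer: 14

Derivation:
Tile 4: at (0,0), goal (1,0), distance |0-1|+|0-0| = 1
Tile 7: at (0,1), goal (2,0), distance |0-2|+|1-0| = 3
Tile 1: at (0,2), goal (0,0), distance |0-0|+|2-0| = 2
Tile 8: at (1,0), goal (2,1), distance |1-2|+|0-1| = 2
Tile 2: at (1,1), goal (0,1), distance |1-0|+|1-1| = 1
Tile 6: at (1,2), goal (1,2), distance |1-1|+|2-2| = 0
Tile 3: at (2,0), goal (0,2), distance |2-0|+|0-2| = 4
Tile 5: at (2,1), goal (1,1), distance |2-1|+|1-1| = 1
Sum: 1 + 3 + 2 + 2 + 1 + 0 + 4 + 1 = 14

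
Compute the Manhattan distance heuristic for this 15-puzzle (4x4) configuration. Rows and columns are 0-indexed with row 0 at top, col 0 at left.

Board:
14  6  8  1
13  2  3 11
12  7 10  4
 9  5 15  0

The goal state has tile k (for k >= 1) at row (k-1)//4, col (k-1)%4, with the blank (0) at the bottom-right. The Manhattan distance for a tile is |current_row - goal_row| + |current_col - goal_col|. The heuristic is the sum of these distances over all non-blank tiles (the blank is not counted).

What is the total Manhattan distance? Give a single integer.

Answer: 28

Derivation:
Tile 14: (0,0)->(3,1) = 4
Tile 6: (0,1)->(1,1) = 1
Tile 8: (0,2)->(1,3) = 2
Tile 1: (0,3)->(0,0) = 3
Tile 13: (1,0)->(3,0) = 2
Tile 2: (1,1)->(0,1) = 1
Tile 3: (1,2)->(0,2) = 1
Tile 11: (1,3)->(2,2) = 2
Tile 12: (2,0)->(2,3) = 3
Tile 7: (2,1)->(1,2) = 2
Tile 10: (2,2)->(2,1) = 1
Tile 4: (2,3)->(0,3) = 2
Tile 9: (3,0)->(2,0) = 1
Tile 5: (3,1)->(1,0) = 3
Tile 15: (3,2)->(3,2) = 0
Sum: 4 + 1 + 2 + 3 + 2 + 1 + 1 + 2 + 3 + 2 + 1 + 2 + 1 + 3 + 0 = 28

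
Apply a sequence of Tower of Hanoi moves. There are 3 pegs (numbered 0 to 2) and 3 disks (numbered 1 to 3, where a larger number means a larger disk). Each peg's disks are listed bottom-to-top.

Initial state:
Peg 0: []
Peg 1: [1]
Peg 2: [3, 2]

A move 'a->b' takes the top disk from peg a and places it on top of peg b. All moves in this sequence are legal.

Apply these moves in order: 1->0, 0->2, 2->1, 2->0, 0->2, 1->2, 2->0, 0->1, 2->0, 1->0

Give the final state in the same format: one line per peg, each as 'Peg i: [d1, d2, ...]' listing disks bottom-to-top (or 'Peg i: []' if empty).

Answer: Peg 0: [2, 1]
Peg 1: []
Peg 2: [3]

Derivation:
After move 1 (1->0):
Peg 0: [1]
Peg 1: []
Peg 2: [3, 2]

After move 2 (0->2):
Peg 0: []
Peg 1: []
Peg 2: [3, 2, 1]

After move 3 (2->1):
Peg 0: []
Peg 1: [1]
Peg 2: [3, 2]

After move 4 (2->0):
Peg 0: [2]
Peg 1: [1]
Peg 2: [3]

After move 5 (0->2):
Peg 0: []
Peg 1: [1]
Peg 2: [3, 2]

After move 6 (1->2):
Peg 0: []
Peg 1: []
Peg 2: [3, 2, 1]

After move 7 (2->0):
Peg 0: [1]
Peg 1: []
Peg 2: [3, 2]

After move 8 (0->1):
Peg 0: []
Peg 1: [1]
Peg 2: [3, 2]

After move 9 (2->0):
Peg 0: [2]
Peg 1: [1]
Peg 2: [3]

After move 10 (1->0):
Peg 0: [2, 1]
Peg 1: []
Peg 2: [3]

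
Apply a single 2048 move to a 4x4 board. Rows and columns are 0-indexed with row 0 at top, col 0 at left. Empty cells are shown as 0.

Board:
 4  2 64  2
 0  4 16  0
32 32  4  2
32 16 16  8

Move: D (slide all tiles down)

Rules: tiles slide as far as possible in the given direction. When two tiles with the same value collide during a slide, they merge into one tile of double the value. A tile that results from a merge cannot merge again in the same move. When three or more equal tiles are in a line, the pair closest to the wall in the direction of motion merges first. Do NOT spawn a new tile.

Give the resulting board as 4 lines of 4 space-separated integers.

Slide down:
col 0: [4, 0, 32, 32] -> [0, 0, 4, 64]
col 1: [2, 4, 32, 16] -> [2, 4, 32, 16]
col 2: [64, 16, 4, 16] -> [64, 16, 4, 16]
col 3: [2, 0, 2, 8] -> [0, 0, 4, 8]

Answer:  0  2 64  0
 0  4 16  0
 4 32  4  4
64 16 16  8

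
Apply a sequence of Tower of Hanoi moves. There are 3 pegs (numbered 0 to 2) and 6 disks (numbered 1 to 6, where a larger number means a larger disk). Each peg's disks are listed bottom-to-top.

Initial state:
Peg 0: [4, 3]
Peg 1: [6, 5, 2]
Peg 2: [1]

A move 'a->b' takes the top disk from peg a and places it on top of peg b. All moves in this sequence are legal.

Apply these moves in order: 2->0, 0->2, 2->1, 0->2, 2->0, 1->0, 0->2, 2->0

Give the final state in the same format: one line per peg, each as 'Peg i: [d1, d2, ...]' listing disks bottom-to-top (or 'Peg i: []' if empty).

Answer: Peg 0: [4, 3, 1]
Peg 1: [6, 5, 2]
Peg 2: []

Derivation:
After move 1 (2->0):
Peg 0: [4, 3, 1]
Peg 1: [6, 5, 2]
Peg 2: []

After move 2 (0->2):
Peg 0: [4, 3]
Peg 1: [6, 5, 2]
Peg 2: [1]

After move 3 (2->1):
Peg 0: [4, 3]
Peg 1: [6, 5, 2, 1]
Peg 2: []

After move 4 (0->2):
Peg 0: [4]
Peg 1: [6, 5, 2, 1]
Peg 2: [3]

After move 5 (2->0):
Peg 0: [4, 3]
Peg 1: [6, 5, 2, 1]
Peg 2: []

After move 6 (1->0):
Peg 0: [4, 3, 1]
Peg 1: [6, 5, 2]
Peg 2: []

After move 7 (0->2):
Peg 0: [4, 3]
Peg 1: [6, 5, 2]
Peg 2: [1]

After move 8 (2->0):
Peg 0: [4, 3, 1]
Peg 1: [6, 5, 2]
Peg 2: []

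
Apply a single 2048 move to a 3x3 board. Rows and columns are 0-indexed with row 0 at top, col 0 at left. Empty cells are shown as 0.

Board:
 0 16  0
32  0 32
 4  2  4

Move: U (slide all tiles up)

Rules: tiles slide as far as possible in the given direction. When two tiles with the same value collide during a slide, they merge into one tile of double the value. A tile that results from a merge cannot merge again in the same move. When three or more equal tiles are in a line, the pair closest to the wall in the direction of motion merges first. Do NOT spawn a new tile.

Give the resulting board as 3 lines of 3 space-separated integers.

Slide up:
col 0: [0, 32, 4] -> [32, 4, 0]
col 1: [16, 0, 2] -> [16, 2, 0]
col 2: [0, 32, 4] -> [32, 4, 0]

Answer: 32 16 32
 4  2  4
 0  0  0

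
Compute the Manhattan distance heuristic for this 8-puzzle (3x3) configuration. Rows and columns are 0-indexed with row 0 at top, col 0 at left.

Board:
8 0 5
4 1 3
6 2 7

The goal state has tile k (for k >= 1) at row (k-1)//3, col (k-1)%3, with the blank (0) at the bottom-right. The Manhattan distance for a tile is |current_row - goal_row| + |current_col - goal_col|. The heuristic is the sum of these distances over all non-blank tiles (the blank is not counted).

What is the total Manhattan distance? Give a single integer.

Answer: 15

Derivation:
Tile 8: (0,0)->(2,1) = 3
Tile 5: (0,2)->(1,1) = 2
Tile 4: (1,0)->(1,0) = 0
Tile 1: (1,1)->(0,0) = 2
Tile 3: (1,2)->(0,2) = 1
Tile 6: (2,0)->(1,2) = 3
Tile 2: (2,1)->(0,1) = 2
Tile 7: (2,2)->(2,0) = 2
Sum: 3 + 2 + 0 + 2 + 1 + 3 + 2 + 2 = 15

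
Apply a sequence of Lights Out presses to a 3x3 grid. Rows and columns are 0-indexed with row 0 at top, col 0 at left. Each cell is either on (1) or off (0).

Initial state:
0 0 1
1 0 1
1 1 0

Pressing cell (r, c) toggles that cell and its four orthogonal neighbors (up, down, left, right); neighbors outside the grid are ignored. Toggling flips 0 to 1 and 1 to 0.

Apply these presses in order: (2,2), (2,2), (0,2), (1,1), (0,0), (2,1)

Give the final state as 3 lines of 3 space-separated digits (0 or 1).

After press 1 at (2,2):
0 0 1
1 0 0
1 0 1

After press 2 at (2,2):
0 0 1
1 0 1
1 1 0

After press 3 at (0,2):
0 1 0
1 0 0
1 1 0

After press 4 at (1,1):
0 0 0
0 1 1
1 0 0

After press 5 at (0,0):
1 1 0
1 1 1
1 0 0

After press 6 at (2,1):
1 1 0
1 0 1
0 1 1

Answer: 1 1 0
1 0 1
0 1 1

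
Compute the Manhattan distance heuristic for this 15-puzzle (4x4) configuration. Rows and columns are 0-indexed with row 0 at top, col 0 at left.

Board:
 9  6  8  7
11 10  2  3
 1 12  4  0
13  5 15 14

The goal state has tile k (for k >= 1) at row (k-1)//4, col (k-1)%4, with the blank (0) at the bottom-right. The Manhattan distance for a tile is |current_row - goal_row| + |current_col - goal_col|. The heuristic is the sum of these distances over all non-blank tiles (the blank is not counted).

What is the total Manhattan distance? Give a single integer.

Answer: 27

Derivation:
Tile 9: (0,0)->(2,0) = 2
Tile 6: (0,1)->(1,1) = 1
Tile 8: (0,2)->(1,3) = 2
Tile 7: (0,3)->(1,2) = 2
Tile 11: (1,0)->(2,2) = 3
Tile 10: (1,1)->(2,1) = 1
Tile 2: (1,2)->(0,1) = 2
Tile 3: (1,3)->(0,2) = 2
Tile 1: (2,0)->(0,0) = 2
Tile 12: (2,1)->(2,3) = 2
Tile 4: (2,2)->(0,3) = 3
Tile 13: (3,0)->(3,0) = 0
Tile 5: (3,1)->(1,0) = 3
Tile 15: (3,2)->(3,2) = 0
Tile 14: (3,3)->(3,1) = 2
Sum: 2 + 1 + 2 + 2 + 3 + 1 + 2 + 2 + 2 + 2 + 3 + 0 + 3 + 0 + 2 = 27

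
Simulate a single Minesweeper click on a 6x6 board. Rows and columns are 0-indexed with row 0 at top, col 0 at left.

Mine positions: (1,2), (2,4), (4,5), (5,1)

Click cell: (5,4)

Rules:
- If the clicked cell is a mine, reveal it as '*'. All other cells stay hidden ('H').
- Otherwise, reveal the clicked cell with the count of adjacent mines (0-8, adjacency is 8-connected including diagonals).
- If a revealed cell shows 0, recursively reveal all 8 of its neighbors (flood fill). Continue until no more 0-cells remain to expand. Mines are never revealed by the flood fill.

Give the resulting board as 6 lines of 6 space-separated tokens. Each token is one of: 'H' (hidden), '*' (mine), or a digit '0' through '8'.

H H H H H H
H H H H H H
H H H H H H
H H H H H H
H H H H H H
H H H H 1 H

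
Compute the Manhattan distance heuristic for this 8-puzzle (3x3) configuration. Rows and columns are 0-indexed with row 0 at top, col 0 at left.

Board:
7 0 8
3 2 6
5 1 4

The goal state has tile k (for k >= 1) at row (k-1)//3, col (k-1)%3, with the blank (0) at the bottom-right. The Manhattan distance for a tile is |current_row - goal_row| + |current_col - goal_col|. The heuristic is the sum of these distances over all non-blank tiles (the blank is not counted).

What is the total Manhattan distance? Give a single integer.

Tile 7: at (0,0), goal (2,0), distance |0-2|+|0-0| = 2
Tile 8: at (0,2), goal (2,1), distance |0-2|+|2-1| = 3
Tile 3: at (1,0), goal (0,2), distance |1-0|+|0-2| = 3
Tile 2: at (1,1), goal (0,1), distance |1-0|+|1-1| = 1
Tile 6: at (1,2), goal (1,2), distance |1-1|+|2-2| = 0
Tile 5: at (2,0), goal (1,1), distance |2-1|+|0-1| = 2
Tile 1: at (2,1), goal (0,0), distance |2-0|+|1-0| = 3
Tile 4: at (2,2), goal (1,0), distance |2-1|+|2-0| = 3
Sum: 2 + 3 + 3 + 1 + 0 + 2 + 3 + 3 = 17

Answer: 17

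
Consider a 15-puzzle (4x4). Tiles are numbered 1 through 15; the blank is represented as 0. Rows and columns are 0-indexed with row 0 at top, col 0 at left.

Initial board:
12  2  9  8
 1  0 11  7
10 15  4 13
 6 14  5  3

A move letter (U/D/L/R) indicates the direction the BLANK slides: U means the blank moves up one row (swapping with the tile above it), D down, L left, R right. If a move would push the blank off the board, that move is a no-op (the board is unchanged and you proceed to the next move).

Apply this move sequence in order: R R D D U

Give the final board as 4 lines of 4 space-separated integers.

After move 1 (R):
12  2  9  8
 1 11  0  7
10 15  4 13
 6 14  5  3

After move 2 (R):
12  2  9  8
 1 11  7  0
10 15  4 13
 6 14  5  3

After move 3 (D):
12  2  9  8
 1 11  7 13
10 15  4  0
 6 14  5  3

After move 4 (D):
12  2  9  8
 1 11  7 13
10 15  4  3
 6 14  5  0

After move 5 (U):
12  2  9  8
 1 11  7 13
10 15  4  0
 6 14  5  3

Answer: 12  2  9  8
 1 11  7 13
10 15  4  0
 6 14  5  3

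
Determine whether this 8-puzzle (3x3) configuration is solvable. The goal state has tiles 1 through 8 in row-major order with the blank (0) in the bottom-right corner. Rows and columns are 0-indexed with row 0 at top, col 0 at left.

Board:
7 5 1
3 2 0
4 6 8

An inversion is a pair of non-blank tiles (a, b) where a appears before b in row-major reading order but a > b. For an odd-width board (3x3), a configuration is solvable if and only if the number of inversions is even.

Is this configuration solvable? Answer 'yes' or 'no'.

Answer: no

Derivation:
Inversions (pairs i<j in row-major order where tile[i] > tile[j] > 0): 11
11 is odd, so the puzzle is not solvable.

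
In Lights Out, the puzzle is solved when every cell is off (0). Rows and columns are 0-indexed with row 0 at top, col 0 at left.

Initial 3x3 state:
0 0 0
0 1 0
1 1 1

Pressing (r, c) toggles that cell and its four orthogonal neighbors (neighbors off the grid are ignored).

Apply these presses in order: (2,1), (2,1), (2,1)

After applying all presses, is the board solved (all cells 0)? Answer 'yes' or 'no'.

Answer: yes

Derivation:
After press 1 at (2,1):
0 0 0
0 0 0
0 0 0

After press 2 at (2,1):
0 0 0
0 1 0
1 1 1

After press 3 at (2,1):
0 0 0
0 0 0
0 0 0

Lights still on: 0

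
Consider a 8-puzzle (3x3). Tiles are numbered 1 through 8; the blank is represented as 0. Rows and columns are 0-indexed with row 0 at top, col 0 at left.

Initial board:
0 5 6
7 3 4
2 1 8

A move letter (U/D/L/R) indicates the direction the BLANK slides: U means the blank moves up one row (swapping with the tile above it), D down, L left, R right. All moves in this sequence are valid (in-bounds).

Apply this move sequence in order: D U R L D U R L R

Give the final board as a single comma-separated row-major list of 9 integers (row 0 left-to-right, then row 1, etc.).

Answer: 5, 0, 6, 7, 3, 4, 2, 1, 8

Derivation:
After move 1 (D):
7 5 6
0 3 4
2 1 8

After move 2 (U):
0 5 6
7 3 4
2 1 8

After move 3 (R):
5 0 6
7 3 4
2 1 8

After move 4 (L):
0 5 6
7 3 4
2 1 8

After move 5 (D):
7 5 6
0 3 4
2 1 8

After move 6 (U):
0 5 6
7 3 4
2 1 8

After move 7 (R):
5 0 6
7 3 4
2 1 8

After move 8 (L):
0 5 6
7 3 4
2 1 8

After move 9 (R):
5 0 6
7 3 4
2 1 8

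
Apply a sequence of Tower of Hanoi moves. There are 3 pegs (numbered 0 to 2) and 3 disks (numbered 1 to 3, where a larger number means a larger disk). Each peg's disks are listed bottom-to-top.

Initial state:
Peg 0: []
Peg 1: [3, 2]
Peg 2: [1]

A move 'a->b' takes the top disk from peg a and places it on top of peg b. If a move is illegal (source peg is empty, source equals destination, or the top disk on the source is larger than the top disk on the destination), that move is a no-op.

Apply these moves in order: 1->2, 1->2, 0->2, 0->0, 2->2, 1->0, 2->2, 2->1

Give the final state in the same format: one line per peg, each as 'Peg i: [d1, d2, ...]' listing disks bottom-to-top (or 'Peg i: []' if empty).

After move 1 (1->2):
Peg 0: []
Peg 1: [3, 2]
Peg 2: [1]

After move 2 (1->2):
Peg 0: []
Peg 1: [3, 2]
Peg 2: [1]

After move 3 (0->2):
Peg 0: []
Peg 1: [3, 2]
Peg 2: [1]

After move 4 (0->0):
Peg 0: []
Peg 1: [3, 2]
Peg 2: [1]

After move 5 (2->2):
Peg 0: []
Peg 1: [3, 2]
Peg 2: [1]

After move 6 (1->0):
Peg 0: [2]
Peg 1: [3]
Peg 2: [1]

After move 7 (2->2):
Peg 0: [2]
Peg 1: [3]
Peg 2: [1]

After move 8 (2->1):
Peg 0: [2]
Peg 1: [3, 1]
Peg 2: []

Answer: Peg 0: [2]
Peg 1: [3, 1]
Peg 2: []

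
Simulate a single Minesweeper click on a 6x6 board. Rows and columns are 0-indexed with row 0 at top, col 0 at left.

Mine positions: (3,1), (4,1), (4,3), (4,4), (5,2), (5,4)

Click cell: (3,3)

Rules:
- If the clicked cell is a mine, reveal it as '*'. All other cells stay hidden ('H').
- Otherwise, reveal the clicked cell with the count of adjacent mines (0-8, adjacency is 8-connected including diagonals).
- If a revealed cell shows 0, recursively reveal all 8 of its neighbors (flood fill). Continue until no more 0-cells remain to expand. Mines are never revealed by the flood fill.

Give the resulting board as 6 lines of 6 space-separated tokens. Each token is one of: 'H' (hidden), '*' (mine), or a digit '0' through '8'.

H H H H H H
H H H H H H
H H H H H H
H H H 2 H H
H H H H H H
H H H H H H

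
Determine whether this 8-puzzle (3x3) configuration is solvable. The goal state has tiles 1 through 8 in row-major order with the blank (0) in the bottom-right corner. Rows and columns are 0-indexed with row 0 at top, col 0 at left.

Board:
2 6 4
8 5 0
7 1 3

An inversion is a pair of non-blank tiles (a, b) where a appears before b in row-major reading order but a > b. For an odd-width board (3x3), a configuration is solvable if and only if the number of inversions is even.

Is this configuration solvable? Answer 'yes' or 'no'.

Inversions (pairs i<j in row-major order where tile[i] > tile[j] > 0): 15
15 is odd, so the puzzle is not solvable.

Answer: no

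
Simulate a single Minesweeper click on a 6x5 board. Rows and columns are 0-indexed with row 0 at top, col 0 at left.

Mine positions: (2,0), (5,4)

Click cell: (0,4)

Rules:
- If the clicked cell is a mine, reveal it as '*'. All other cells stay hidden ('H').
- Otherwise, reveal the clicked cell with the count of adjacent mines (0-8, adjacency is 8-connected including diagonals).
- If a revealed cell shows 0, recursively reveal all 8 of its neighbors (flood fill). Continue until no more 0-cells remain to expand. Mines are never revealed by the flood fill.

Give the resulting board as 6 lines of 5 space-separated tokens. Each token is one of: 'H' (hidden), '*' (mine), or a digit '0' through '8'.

0 0 0 0 0
1 1 0 0 0
H 1 0 0 0
1 1 0 0 0
0 0 0 1 1
0 0 0 1 H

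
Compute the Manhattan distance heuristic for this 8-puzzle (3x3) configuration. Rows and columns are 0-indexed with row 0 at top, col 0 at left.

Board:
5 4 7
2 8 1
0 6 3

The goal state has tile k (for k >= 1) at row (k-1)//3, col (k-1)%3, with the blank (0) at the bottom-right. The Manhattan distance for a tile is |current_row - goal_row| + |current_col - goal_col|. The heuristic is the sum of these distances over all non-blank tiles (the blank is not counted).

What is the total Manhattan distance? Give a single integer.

Answer: 18

Derivation:
Tile 5: (0,0)->(1,1) = 2
Tile 4: (0,1)->(1,0) = 2
Tile 7: (0,2)->(2,0) = 4
Tile 2: (1,0)->(0,1) = 2
Tile 8: (1,1)->(2,1) = 1
Tile 1: (1,2)->(0,0) = 3
Tile 6: (2,1)->(1,2) = 2
Tile 3: (2,2)->(0,2) = 2
Sum: 2 + 2 + 4 + 2 + 1 + 3 + 2 + 2 = 18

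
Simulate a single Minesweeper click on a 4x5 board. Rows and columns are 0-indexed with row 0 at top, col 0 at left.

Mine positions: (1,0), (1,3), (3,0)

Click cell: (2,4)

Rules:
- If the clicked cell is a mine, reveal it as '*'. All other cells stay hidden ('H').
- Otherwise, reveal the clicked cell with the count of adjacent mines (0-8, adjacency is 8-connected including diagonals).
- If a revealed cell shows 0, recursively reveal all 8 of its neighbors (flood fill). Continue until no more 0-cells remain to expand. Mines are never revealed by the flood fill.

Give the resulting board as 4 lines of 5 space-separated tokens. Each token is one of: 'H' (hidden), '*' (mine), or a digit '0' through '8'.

H H H H H
H H H H H
H H H H 1
H H H H H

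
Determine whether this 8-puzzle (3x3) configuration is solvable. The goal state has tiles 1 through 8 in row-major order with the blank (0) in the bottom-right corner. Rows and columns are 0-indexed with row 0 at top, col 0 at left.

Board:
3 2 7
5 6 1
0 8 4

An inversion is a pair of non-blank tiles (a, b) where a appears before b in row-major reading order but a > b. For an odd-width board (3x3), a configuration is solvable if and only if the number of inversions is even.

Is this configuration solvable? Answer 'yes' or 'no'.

Inversions (pairs i<j in row-major order where tile[i] > tile[j] > 0): 12
12 is even, so the puzzle is solvable.

Answer: yes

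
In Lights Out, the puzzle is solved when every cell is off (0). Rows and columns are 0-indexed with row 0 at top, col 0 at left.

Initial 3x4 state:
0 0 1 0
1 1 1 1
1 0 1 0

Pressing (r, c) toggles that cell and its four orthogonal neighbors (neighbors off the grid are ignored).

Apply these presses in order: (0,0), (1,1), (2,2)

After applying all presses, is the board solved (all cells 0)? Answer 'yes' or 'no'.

Answer: no

Derivation:
After press 1 at (0,0):
1 1 1 0
0 1 1 1
1 0 1 0

After press 2 at (1,1):
1 0 1 0
1 0 0 1
1 1 1 0

After press 3 at (2,2):
1 0 1 0
1 0 1 1
1 0 0 1

Lights still on: 7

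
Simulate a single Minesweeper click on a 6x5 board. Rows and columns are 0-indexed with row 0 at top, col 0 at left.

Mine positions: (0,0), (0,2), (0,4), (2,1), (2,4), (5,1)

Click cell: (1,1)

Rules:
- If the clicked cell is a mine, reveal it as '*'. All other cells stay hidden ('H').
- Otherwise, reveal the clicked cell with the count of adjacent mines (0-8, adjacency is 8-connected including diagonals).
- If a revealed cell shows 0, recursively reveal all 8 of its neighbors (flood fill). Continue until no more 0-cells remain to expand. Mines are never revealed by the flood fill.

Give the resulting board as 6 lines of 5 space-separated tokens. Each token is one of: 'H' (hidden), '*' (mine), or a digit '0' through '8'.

H H H H H
H 3 H H H
H H H H H
H H H H H
H H H H H
H H H H H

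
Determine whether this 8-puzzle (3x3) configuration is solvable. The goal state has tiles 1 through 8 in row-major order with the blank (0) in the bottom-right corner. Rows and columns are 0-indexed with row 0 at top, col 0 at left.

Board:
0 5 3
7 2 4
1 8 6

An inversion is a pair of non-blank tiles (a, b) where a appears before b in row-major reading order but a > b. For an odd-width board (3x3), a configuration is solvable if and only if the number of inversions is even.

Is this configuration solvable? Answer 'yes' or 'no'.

Answer: no

Derivation:
Inversions (pairs i<j in row-major order where tile[i] > tile[j] > 0): 13
13 is odd, so the puzzle is not solvable.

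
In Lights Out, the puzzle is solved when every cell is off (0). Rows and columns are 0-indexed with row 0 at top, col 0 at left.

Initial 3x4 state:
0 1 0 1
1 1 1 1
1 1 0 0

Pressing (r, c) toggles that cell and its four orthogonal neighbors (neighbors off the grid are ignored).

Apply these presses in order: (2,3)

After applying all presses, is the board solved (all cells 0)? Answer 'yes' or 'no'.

After press 1 at (2,3):
0 1 0 1
1 1 1 0
1 1 1 1

Lights still on: 9

Answer: no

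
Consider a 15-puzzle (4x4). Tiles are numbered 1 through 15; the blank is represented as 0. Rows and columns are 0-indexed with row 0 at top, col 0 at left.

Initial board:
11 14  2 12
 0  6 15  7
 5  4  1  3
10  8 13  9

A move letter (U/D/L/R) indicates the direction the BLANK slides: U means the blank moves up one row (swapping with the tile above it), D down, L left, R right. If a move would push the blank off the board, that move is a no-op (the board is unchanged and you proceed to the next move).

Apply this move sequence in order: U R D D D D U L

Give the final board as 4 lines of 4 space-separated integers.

Answer: 14  6  2 12
11  4 15  7
 0  5  1  3
10  8 13  9

Derivation:
After move 1 (U):
 0 14  2 12
11  6 15  7
 5  4  1  3
10  8 13  9

After move 2 (R):
14  0  2 12
11  6 15  7
 5  4  1  3
10  8 13  9

After move 3 (D):
14  6  2 12
11  0 15  7
 5  4  1  3
10  8 13  9

After move 4 (D):
14  6  2 12
11  4 15  7
 5  0  1  3
10  8 13  9

After move 5 (D):
14  6  2 12
11  4 15  7
 5  8  1  3
10  0 13  9

After move 6 (D):
14  6  2 12
11  4 15  7
 5  8  1  3
10  0 13  9

After move 7 (U):
14  6  2 12
11  4 15  7
 5  0  1  3
10  8 13  9

After move 8 (L):
14  6  2 12
11  4 15  7
 0  5  1  3
10  8 13  9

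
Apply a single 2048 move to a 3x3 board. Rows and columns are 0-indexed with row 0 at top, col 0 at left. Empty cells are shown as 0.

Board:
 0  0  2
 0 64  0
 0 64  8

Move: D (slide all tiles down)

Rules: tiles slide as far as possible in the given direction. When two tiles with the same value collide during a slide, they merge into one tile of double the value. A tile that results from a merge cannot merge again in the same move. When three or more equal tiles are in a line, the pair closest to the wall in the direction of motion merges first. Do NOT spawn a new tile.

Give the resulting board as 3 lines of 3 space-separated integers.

Slide down:
col 0: [0, 0, 0] -> [0, 0, 0]
col 1: [0, 64, 64] -> [0, 0, 128]
col 2: [2, 0, 8] -> [0, 2, 8]

Answer:   0   0   0
  0   0   2
  0 128   8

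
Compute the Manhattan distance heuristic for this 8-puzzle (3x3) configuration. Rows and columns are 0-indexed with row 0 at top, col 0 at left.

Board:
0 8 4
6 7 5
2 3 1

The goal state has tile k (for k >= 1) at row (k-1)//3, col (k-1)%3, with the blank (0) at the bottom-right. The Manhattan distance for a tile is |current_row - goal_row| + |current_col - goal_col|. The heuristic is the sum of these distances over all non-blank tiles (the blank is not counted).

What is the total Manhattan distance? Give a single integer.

Answer: 20

Derivation:
Tile 8: (0,1)->(2,1) = 2
Tile 4: (0,2)->(1,0) = 3
Tile 6: (1,0)->(1,2) = 2
Tile 7: (1,1)->(2,0) = 2
Tile 5: (1,2)->(1,1) = 1
Tile 2: (2,0)->(0,1) = 3
Tile 3: (2,1)->(0,2) = 3
Tile 1: (2,2)->(0,0) = 4
Sum: 2 + 3 + 2 + 2 + 1 + 3 + 3 + 4 = 20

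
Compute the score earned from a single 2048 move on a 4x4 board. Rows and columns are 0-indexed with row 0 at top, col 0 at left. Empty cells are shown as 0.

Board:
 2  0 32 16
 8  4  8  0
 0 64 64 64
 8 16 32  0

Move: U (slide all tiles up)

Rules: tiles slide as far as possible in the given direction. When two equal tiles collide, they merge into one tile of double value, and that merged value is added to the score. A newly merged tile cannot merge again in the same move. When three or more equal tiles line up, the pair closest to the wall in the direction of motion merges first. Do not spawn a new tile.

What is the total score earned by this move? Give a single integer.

Slide up:
col 0: [2, 8, 0, 8] -> [2, 16, 0, 0]  score +16 (running 16)
col 1: [0, 4, 64, 16] -> [4, 64, 16, 0]  score +0 (running 16)
col 2: [32, 8, 64, 32] -> [32, 8, 64, 32]  score +0 (running 16)
col 3: [16, 0, 64, 0] -> [16, 64, 0, 0]  score +0 (running 16)
Board after move:
 2  4 32 16
16 64  8 64
 0 16 64  0
 0  0 32  0

Answer: 16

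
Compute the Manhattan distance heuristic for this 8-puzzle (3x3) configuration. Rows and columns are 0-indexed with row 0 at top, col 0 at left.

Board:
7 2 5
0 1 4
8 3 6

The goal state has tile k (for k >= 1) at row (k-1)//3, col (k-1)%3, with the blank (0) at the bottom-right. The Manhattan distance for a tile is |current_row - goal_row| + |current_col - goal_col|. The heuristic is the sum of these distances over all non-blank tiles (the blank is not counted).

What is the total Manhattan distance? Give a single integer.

Answer: 13

Derivation:
Tile 7: at (0,0), goal (2,0), distance |0-2|+|0-0| = 2
Tile 2: at (0,1), goal (0,1), distance |0-0|+|1-1| = 0
Tile 5: at (0,2), goal (1,1), distance |0-1|+|2-1| = 2
Tile 1: at (1,1), goal (0,0), distance |1-0|+|1-0| = 2
Tile 4: at (1,2), goal (1,0), distance |1-1|+|2-0| = 2
Tile 8: at (2,0), goal (2,1), distance |2-2|+|0-1| = 1
Tile 3: at (2,1), goal (0,2), distance |2-0|+|1-2| = 3
Tile 6: at (2,2), goal (1,2), distance |2-1|+|2-2| = 1
Sum: 2 + 0 + 2 + 2 + 2 + 1 + 3 + 1 = 13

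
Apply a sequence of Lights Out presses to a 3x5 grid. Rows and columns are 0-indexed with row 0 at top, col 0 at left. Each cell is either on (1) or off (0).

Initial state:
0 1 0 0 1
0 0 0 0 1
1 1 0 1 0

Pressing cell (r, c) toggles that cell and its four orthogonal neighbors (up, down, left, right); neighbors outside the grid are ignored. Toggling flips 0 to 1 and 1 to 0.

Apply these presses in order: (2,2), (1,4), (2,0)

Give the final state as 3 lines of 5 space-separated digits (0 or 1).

Answer: 0 1 0 0 0
1 0 1 1 0
0 1 1 0 1

Derivation:
After press 1 at (2,2):
0 1 0 0 1
0 0 1 0 1
1 0 1 0 0

After press 2 at (1,4):
0 1 0 0 0
0 0 1 1 0
1 0 1 0 1

After press 3 at (2,0):
0 1 0 0 0
1 0 1 1 0
0 1 1 0 1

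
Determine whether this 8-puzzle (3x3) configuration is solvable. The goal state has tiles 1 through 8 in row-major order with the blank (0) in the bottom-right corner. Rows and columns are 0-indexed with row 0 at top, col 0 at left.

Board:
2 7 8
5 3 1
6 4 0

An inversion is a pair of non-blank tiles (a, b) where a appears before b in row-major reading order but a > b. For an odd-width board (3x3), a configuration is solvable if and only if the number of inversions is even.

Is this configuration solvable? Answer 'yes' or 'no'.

Answer: yes

Derivation:
Inversions (pairs i<j in row-major order where tile[i] > tile[j] > 0): 16
16 is even, so the puzzle is solvable.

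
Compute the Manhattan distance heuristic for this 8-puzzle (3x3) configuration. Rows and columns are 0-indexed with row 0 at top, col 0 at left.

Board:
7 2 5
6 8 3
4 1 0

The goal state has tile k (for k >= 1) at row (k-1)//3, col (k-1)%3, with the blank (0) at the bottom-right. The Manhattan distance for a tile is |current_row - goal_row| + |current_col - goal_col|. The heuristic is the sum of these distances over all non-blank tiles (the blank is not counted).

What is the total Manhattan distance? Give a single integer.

Tile 7: at (0,0), goal (2,0), distance |0-2|+|0-0| = 2
Tile 2: at (0,1), goal (0,1), distance |0-0|+|1-1| = 0
Tile 5: at (0,2), goal (1,1), distance |0-1|+|2-1| = 2
Tile 6: at (1,0), goal (1,2), distance |1-1|+|0-2| = 2
Tile 8: at (1,1), goal (2,1), distance |1-2|+|1-1| = 1
Tile 3: at (1,2), goal (0,2), distance |1-0|+|2-2| = 1
Tile 4: at (2,0), goal (1,0), distance |2-1|+|0-0| = 1
Tile 1: at (2,1), goal (0,0), distance |2-0|+|1-0| = 3
Sum: 2 + 0 + 2 + 2 + 1 + 1 + 1 + 3 = 12

Answer: 12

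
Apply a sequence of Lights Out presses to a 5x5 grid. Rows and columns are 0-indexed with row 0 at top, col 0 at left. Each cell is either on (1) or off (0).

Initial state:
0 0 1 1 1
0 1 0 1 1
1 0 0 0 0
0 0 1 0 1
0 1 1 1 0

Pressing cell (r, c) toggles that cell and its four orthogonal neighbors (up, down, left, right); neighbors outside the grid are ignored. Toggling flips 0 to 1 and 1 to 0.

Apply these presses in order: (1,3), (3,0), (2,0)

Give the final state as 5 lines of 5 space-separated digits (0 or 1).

Answer: 0 0 1 0 1
1 1 1 0 0
1 1 0 1 0
0 1 1 0 1
1 1 1 1 0

Derivation:
After press 1 at (1,3):
0 0 1 0 1
0 1 1 0 0
1 0 0 1 0
0 0 1 0 1
0 1 1 1 0

After press 2 at (3,0):
0 0 1 0 1
0 1 1 0 0
0 0 0 1 0
1 1 1 0 1
1 1 1 1 0

After press 3 at (2,0):
0 0 1 0 1
1 1 1 0 0
1 1 0 1 0
0 1 1 0 1
1 1 1 1 0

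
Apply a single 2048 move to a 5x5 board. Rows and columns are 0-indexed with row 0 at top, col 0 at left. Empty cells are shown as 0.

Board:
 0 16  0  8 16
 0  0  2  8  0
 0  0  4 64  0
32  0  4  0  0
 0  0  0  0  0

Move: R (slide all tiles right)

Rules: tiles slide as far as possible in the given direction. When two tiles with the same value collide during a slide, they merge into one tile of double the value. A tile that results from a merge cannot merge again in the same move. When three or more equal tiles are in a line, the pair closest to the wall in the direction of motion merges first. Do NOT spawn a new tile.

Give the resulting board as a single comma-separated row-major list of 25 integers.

Answer: 0, 0, 16, 8, 16, 0, 0, 0, 2, 8, 0, 0, 0, 4, 64, 0, 0, 0, 32, 4, 0, 0, 0, 0, 0

Derivation:
Slide right:
row 0: [0, 16, 0, 8, 16] -> [0, 0, 16, 8, 16]
row 1: [0, 0, 2, 8, 0] -> [0, 0, 0, 2, 8]
row 2: [0, 0, 4, 64, 0] -> [0, 0, 0, 4, 64]
row 3: [32, 0, 4, 0, 0] -> [0, 0, 0, 32, 4]
row 4: [0, 0, 0, 0, 0] -> [0, 0, 0, 0, 0]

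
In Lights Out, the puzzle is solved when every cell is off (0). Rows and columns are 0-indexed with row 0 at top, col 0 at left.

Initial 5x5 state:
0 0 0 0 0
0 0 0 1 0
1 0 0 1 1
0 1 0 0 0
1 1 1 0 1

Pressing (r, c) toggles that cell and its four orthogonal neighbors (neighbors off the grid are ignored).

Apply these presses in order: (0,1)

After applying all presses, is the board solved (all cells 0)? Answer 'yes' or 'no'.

Answer: no

Derivation:
After press 1 at (0,1):
1 1 1 0 0
0 1 0 1 0
1 0 0 1 1
0 1 0 0 0
1 1 1 0 1

Lights still on: 13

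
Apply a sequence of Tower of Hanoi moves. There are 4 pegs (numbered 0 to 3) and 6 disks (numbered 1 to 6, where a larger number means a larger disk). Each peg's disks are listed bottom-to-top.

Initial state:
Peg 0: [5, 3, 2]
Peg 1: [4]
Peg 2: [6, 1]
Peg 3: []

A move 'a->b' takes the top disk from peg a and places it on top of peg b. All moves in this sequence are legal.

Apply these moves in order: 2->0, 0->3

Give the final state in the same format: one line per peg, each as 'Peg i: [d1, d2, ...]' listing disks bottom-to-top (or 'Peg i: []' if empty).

After move 1 (2->0):
Peg 0: [5, 3, 2, 1]
Peg 1: [4]
Peg 2: [6]
Peg 3: []

After move 2 (0->3):
Peg 0: [5, 3, 2]
Peg 1: [4]
Peg 2: [6]
Peg 3: [1]

Answer: Peg 0: [5, 3, 2]
Peg 1: [4]
Peg 2: [6]
Peg 3: [1]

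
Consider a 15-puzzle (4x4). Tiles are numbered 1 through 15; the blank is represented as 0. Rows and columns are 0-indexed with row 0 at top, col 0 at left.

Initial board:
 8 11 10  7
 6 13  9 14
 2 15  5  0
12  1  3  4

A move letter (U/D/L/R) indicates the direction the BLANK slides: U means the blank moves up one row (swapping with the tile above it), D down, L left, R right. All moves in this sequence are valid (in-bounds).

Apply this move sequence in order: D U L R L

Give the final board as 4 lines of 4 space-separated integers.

Answer:  8 11 10  7
 6 13  9 14
 2 15  0  5
12  1  3  4

Derivation:
After move 1 (D):
 8 11 10  7
 6 13  9 14
 2 15  5  4
12  1  3  0

After move 2 (U):
 8 11 10  7
 6 13  9 14
 2 15  5  0
12  1  3  4

After move 3 (L):
 8 11 10  7
 6 13  9 14
 2 15  0  5
12  1  3  4

After move 4 (R):
 8 11 10  7
 6 13  9 14
 2 15  5  0
12  1  3  4

After move 5 (L):
 8 11 10  7
 6 13  9 14
 2 15  0  5
12  1  3  4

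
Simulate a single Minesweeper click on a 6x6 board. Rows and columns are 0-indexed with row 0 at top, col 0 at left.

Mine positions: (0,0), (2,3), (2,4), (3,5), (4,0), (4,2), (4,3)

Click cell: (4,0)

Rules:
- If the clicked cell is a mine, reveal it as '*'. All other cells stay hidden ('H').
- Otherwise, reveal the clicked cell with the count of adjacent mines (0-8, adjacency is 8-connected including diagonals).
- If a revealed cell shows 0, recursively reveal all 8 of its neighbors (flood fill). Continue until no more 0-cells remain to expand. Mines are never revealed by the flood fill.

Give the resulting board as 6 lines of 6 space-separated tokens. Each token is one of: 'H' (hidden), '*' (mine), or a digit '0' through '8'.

H H H H H H
H H H H H H
H H H H H H
H H H H H H
* H H H H H
H H H H H H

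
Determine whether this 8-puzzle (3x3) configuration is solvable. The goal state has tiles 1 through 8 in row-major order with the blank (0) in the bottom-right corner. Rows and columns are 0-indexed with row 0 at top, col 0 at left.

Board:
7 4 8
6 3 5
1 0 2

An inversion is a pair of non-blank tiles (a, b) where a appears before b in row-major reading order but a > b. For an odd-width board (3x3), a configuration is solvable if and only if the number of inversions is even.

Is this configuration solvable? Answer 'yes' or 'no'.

Inversions (pairs i<j in row-major order where tile[i] > tile[j] > 0): 22
22 is even, so the puzzle is solvable.

Answer: yes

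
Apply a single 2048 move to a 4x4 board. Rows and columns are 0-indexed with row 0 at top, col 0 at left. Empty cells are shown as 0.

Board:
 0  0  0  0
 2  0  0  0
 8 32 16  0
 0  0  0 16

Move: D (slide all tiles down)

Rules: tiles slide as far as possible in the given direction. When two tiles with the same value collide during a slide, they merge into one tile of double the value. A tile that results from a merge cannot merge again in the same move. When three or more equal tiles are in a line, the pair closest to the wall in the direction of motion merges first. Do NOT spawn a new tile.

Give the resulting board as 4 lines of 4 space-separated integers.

Slide down:
col 0: [0, 2, 8, 0] -> [0, 0, 2, 8]
col 1: [0, 0, 32, 0] -> [0, 0, 0, 32]
col 2: [0, 0, 16, 0] -> [0, 0, 0, 16]
col 3: [0, 0, 0, 16] -> [0, 0, 0, 16]

Answer:  0  0  0  0
 0  0  0  0
 2  0  0  0
 8 32 16 16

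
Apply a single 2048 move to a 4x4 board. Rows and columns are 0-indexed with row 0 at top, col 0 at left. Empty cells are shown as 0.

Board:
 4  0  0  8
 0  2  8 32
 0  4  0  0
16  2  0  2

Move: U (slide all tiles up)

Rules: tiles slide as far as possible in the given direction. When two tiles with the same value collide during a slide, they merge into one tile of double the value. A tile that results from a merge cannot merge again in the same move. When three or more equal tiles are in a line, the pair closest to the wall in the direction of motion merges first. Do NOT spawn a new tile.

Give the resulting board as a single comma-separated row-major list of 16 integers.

Slide up:
col 0: [4, 0, 0, 16] -> [4, 16, 0, 0]
col 1: [0, 2, 4, 2] -> [2, 4, 2, 0]
col 2: [0, 8, 0, 0] -> [8, 0, 0, 0]
col 3: [8, 32, 0, 2] -> [8, 32, 2, 0]

Answer: 4, 2, 8, 8, 16, 4, 0, 32, 0, 2, 0, 2, 0, 0, 0, 0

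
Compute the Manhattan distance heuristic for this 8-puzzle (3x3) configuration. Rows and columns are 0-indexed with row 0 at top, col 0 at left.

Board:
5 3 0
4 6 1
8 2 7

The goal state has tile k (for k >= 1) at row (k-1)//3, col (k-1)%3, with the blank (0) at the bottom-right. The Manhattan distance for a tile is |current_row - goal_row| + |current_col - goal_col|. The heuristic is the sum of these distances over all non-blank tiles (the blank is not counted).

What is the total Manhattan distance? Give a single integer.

Answer: 12

Derivation:
Tile 5: at (0,0), goal (1,1), distance |0-1|+|0-1| = 2
Tile 3: at (0,1), goal (0,2), distance |0-0|+|1-2| = 1
Tile 4: at (1,0), goal (1,0), distance |1-1|+|0-0| = 0
Tile 6: at (1,1), goal (1,2), distance |1-1|+|1-2| = 1
Tile 1: at (1,2), goal (0,0), distance |1-0|+|2-0| = 3
Tile 8: at (2,0), goal (2,1), distance |2-2|+|0-1| = 1
Tile 2: at (2,1), goal (0,1), distance |2-0|+|1-1| = 2
Tile 7: at (2,2), goal (2,0), distance |2-2|+|2-0| = 2
Sum: 2 + 1 + 0 + 1 + 3 + 1 + 2 + 2 = 12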